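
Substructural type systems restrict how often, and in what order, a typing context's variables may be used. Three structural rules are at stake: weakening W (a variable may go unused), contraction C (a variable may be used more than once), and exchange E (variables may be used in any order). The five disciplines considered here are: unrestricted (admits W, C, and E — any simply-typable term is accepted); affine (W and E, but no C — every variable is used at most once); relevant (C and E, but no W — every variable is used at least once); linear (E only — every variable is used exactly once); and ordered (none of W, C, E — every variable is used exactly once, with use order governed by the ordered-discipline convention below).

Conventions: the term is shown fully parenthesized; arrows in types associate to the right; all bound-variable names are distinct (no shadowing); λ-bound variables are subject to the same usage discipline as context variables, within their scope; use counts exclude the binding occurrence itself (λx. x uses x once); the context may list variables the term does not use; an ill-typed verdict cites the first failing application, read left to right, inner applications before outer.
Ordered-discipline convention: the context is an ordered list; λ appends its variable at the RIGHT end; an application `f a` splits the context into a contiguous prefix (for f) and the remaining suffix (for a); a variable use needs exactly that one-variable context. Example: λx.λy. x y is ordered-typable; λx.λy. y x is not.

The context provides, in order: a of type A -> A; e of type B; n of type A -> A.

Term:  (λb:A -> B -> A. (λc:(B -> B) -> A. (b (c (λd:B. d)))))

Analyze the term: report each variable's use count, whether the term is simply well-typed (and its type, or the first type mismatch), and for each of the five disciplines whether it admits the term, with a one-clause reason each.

usage: a: 0, e: 0, n: 0, b (λ-bound): 1, c (λ-bound): 1, d (λ-bound): 1
left-to-right use order: b, c, d
typing: well-typed — term : (A -> B -> A) -> ((B -> B) -> A) -> B -> A
ordered: ✗ — a, e, n never used (weakening)
linear: ✗ — a, e, n never used (weakening)
affine: ✓ — no duplicate uses among a, e, n, b, c, d
relevant: ✗ — a, e, n never used (weakening)
unrestricted: ✓ — type-checks ((A -> B -> A) -> ((B -> B) -> A) -> B -> A) and nothing is barred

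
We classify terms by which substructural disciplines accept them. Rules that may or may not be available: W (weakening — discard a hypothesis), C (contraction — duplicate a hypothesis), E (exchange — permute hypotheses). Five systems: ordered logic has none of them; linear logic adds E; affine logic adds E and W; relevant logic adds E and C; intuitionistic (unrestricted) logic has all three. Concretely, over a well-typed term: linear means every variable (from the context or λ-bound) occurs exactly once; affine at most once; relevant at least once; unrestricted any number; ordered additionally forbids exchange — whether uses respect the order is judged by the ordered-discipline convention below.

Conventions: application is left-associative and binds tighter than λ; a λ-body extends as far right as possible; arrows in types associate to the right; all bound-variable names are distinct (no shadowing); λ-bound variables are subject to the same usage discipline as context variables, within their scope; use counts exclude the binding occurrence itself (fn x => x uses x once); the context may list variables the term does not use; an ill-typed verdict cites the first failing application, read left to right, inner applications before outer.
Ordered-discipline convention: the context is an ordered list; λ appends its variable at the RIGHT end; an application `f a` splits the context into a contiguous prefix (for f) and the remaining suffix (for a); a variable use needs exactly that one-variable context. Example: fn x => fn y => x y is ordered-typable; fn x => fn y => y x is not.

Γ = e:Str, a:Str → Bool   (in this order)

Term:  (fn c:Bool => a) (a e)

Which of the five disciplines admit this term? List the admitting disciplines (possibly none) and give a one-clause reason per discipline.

admitted in: unrestricted
usage: e=1; a=2; c (bound)=0
use order (left to right): a, a, e
typing: ✓ — Str → Bool
ordered: ✗ — needs contraction — a ×2; c left unused
linear: ✗ — needs contraction — a ×2; c left unused
affine: ✗ — needs contraction — a ×2
relevant: ✗ — c left unused
unrestricted: ✓ — typability at Str → Bool is all that's needed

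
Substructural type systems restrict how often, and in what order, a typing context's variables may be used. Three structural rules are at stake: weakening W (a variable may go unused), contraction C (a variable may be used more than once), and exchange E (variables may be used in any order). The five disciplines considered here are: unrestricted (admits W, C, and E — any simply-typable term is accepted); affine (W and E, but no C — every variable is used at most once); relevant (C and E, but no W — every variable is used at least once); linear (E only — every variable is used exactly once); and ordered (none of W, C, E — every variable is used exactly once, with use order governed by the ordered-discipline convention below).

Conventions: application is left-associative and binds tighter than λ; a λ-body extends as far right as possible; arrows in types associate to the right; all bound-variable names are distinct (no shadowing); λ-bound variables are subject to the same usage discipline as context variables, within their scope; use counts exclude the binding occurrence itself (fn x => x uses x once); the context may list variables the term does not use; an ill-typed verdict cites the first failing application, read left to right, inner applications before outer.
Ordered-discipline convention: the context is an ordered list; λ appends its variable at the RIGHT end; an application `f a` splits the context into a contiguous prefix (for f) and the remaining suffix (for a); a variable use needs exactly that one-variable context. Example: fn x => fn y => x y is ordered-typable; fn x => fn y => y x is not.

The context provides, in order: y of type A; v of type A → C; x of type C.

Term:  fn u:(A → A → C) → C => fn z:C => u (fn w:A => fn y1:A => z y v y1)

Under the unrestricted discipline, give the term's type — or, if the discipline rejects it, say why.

not well-typed under unrestricted — fails simple typing
counts: y ×1, v ×1, x ×0, u (λ-bound) ×1, z (λ-bound) ×1, w (λ-bound) ×0, y1 (λ-bound) ×1
order of uses: u, z, y, v, y1
typing: ill-typed: non-function type C applied to an argument
all disciplines: ordered ✗, linear ✗, affine ✗, relevant ✗, unrestricted ✗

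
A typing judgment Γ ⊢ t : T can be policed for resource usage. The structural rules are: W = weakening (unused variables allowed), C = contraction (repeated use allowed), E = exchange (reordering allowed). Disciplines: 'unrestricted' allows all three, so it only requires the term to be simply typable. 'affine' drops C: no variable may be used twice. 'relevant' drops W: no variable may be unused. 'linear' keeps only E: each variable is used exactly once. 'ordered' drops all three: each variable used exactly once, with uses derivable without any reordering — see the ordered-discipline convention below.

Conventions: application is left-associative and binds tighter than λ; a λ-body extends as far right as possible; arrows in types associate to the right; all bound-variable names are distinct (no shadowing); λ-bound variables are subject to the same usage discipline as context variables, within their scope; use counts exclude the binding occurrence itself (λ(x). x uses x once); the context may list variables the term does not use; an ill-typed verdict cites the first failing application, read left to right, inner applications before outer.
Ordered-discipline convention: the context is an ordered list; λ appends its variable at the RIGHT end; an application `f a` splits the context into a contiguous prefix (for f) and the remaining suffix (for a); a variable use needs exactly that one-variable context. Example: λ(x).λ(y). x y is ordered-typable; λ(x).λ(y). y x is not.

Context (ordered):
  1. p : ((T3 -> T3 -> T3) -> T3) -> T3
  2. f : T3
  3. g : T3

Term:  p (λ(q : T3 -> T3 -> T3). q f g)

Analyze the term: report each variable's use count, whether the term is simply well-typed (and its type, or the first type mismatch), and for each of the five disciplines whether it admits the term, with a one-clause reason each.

variable uses: p=1, f=1, g=1, q (λ-bound)=1
left-to-right use order: p, q, f, g
typing: well-typed — term : T3
ordered: ✗ — needs exchange: uses follow p, q, f, g
linear: ✓ — each of p, f, g, q used exactly once
affine: ✓ — none of p, f, g, q used more than once
relevant: ✓ — p, f, g, q: all used, weakening unneeded
unrestricted: ✓ — well-typed at T3; no restrictions here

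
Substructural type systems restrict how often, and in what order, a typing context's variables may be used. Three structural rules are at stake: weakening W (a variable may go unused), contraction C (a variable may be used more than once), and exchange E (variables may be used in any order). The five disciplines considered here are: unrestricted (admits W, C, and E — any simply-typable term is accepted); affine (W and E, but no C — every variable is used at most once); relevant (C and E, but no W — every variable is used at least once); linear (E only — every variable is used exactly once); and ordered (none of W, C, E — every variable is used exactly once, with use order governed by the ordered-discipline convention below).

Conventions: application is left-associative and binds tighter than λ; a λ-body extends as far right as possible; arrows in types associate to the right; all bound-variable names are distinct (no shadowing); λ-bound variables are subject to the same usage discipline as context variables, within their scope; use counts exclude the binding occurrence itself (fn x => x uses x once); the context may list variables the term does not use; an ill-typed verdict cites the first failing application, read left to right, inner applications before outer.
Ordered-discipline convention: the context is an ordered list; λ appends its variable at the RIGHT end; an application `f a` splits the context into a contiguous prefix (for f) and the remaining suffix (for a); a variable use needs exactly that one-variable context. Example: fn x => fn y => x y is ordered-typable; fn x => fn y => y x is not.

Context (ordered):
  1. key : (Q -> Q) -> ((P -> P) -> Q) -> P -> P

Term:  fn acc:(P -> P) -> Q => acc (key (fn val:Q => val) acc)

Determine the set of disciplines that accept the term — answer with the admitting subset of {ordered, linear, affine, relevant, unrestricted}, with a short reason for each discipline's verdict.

admitting disciplines: relevant, unrestricted
variable uses: key ×1; acc (λ-bound) ×2; val (λ-bound) ×1
uses in reading order: acc, key, val, acc
typing: well-typed at ((P -> P) -> Q) -> Q
ordered ✗ (repeated use of acc ×2)
linear ✗ (repeated use of acc ×2)
affine ✗ (repeated use of acc ×2)
relevant ✓ (none of key, acc, val goes unused)
unrestricted ✓ (type-checks (((P -> P) -> Q) -> Q) and nothing is barred)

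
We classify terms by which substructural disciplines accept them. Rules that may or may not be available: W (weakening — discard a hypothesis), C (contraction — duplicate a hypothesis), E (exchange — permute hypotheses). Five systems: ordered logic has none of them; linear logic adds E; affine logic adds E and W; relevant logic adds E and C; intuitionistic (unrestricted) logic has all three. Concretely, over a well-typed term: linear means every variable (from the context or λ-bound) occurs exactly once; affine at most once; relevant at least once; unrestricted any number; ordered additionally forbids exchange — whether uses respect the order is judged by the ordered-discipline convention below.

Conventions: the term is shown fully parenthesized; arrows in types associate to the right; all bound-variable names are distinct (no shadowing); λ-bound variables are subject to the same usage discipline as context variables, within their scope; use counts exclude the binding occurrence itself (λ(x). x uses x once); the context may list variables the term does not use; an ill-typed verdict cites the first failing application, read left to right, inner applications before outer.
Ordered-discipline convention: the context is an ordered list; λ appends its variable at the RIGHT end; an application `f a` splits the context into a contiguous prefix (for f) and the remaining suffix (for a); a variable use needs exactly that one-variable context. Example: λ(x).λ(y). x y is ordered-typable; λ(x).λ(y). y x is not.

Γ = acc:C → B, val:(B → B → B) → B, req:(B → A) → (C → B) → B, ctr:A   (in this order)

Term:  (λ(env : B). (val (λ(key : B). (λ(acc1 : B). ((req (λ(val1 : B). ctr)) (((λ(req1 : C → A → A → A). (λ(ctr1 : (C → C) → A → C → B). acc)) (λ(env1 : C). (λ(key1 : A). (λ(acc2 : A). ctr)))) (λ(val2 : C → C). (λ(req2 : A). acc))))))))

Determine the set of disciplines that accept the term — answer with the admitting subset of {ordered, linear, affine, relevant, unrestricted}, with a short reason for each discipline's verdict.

admitting disciplines: unrestricted
counts: acc: 2; val: 1; req: 1; ctr: 2; env (bound): 0; key (bound): 0; acc1 (bound): 0; val1 (bound): 0; req1 (bound): 0; ctr1 (bound): 0; env1 (bound): 0; key1 (bound): 0; acc2 (bound): 0; val2 (bound): 0; req2 (bound): 0
use order (left to right): val, req, ctr, acc, ctr, acc
typing: well-typed at B → B
ordered: ✗, repeated use of acc ×2, ctr ×2; needs weakening: env, key, acc1, val1, req1, ctr1, env1, key1, acc2, val2, req2 unused
linear: ✗, repeated use of acc ×2, ctr ×2; needs weakening: env, key, acc1, val1, req1, ctr1, env1, key1, acc2, val2, req2 unused
affine: ✗, repeated use of acc ×2, ctr ×2
relevant: ✗, needs weakening: env, key, acc1, val1, req1, ctr1, env1, key1, acc2, val2, req2 unused
unrestricted: ✓, well-typed at B → B; no restrictions here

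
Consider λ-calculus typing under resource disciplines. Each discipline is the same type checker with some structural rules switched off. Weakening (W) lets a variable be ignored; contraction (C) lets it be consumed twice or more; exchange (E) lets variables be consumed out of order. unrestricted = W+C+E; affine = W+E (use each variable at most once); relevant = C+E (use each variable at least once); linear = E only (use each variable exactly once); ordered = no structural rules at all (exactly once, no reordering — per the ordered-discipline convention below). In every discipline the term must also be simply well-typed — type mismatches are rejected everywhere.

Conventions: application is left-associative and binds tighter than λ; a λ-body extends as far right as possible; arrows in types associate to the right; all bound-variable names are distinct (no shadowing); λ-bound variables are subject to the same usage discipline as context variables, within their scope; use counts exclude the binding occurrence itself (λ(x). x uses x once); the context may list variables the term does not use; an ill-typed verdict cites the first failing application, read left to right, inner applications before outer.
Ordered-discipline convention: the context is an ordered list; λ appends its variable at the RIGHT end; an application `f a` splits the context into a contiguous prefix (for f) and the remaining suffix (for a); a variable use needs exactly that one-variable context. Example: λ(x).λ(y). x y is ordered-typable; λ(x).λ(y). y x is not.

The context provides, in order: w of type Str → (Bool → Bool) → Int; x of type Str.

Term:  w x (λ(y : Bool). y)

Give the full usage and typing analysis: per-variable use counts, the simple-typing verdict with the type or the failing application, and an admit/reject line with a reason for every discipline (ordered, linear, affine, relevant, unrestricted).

counts: w: 1, x: 1, y (λ-bound): 1
uses in reading order: w, x, y
typing: the term checks, with type Int
ordered: ✓, one use each (w, x, y); ordered split holds
linear: ✓, each of w, x, y used exactly once
affine: ✓, no duplicate uses among w, x, y
relevant: ✓, at least one use each (w, x, y)
unrestricted: ✓, typability at Int is all that's needed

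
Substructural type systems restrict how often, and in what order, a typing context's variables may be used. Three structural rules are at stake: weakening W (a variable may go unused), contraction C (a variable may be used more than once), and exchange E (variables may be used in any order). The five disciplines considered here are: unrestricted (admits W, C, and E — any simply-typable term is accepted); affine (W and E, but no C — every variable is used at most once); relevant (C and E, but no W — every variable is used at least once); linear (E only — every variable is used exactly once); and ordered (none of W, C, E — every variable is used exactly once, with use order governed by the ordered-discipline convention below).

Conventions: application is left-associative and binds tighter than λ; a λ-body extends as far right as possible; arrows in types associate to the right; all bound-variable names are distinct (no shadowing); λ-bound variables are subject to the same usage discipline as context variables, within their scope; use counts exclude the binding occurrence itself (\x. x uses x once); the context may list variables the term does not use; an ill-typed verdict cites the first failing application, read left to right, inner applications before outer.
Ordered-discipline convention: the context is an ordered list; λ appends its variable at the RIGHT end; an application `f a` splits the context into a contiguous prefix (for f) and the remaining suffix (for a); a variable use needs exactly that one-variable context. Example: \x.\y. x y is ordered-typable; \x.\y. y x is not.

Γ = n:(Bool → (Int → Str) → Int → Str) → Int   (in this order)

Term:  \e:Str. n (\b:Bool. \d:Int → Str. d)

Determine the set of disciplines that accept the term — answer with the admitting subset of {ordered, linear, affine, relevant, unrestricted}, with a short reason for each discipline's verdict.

admitting disciplines: affine, unrestricted
variable uses: n ×1; e [bound] ×0; b [bound] ×0; d [bound] ×1
left-to-right use order: n, d
typing: ✓ — Str → Int
ordered ✗ (e, b left unused)
linear ✗ (e, b left unused)
affine ✓ (at most one use each (n, e, b, d))
relevant ✗ (e, b left unused)
unrestricted ✓ (typability at Str → Int is all that's needed)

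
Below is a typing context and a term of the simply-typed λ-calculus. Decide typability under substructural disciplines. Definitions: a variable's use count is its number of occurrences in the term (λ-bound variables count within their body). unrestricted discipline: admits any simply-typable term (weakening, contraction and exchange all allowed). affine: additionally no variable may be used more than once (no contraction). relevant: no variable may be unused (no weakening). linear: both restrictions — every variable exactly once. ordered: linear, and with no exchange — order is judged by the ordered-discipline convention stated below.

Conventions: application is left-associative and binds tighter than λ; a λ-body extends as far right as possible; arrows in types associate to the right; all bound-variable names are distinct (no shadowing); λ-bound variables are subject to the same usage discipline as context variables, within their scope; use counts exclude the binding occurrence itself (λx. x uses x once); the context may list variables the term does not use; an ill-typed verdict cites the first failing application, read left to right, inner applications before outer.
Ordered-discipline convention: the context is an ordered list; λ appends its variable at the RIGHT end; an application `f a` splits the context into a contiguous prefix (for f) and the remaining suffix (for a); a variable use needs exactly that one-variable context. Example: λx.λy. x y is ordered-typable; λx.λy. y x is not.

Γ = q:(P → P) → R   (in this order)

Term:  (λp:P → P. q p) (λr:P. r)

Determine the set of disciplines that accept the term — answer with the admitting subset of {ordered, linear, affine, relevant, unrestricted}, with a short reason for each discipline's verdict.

admitting disciplines: ordered, linear, affine, relevant, unrestricted
use counts: q: 1×, p (λ-bound): 1×, r (λ-bound): 1×
uses in reading order: q, p, r
typing: well-typed at R
ordered: ✓, single-use (q, p, r), ordered derivation ok
linear: ✓, q, p, r: one use apiece
affine: ✓, q, p, r: no repeats, contraction unneeded
relevant: ✓, none of q, p, r goes unused
unrestricted: ✓, typability at R is all that's needed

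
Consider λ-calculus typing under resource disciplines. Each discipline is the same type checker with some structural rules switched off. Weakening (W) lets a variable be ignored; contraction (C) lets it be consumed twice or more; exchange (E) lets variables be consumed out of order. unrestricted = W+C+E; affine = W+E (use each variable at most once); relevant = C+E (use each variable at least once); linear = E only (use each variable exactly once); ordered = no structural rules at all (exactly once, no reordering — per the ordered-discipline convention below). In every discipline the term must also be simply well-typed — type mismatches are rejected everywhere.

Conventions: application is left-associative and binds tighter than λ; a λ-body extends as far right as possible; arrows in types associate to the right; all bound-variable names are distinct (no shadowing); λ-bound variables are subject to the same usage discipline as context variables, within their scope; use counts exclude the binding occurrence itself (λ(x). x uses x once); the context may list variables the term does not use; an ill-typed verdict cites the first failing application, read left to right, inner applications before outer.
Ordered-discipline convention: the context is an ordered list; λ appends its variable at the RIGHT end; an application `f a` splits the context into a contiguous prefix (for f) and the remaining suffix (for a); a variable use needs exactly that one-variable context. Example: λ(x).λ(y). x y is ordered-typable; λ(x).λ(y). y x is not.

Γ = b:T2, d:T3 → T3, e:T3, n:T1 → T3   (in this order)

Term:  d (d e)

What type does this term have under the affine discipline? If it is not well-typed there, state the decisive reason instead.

not well-typed under affine — d ×2 used more than once (contraction)
use counts: b: 0, d: 2, e: 1, n: 0
order of uses: d, d, e
typing: ✓ — T3
summary: ordered ✗, linear ✗, affine ✗, relevant ✗, unrestricted ✓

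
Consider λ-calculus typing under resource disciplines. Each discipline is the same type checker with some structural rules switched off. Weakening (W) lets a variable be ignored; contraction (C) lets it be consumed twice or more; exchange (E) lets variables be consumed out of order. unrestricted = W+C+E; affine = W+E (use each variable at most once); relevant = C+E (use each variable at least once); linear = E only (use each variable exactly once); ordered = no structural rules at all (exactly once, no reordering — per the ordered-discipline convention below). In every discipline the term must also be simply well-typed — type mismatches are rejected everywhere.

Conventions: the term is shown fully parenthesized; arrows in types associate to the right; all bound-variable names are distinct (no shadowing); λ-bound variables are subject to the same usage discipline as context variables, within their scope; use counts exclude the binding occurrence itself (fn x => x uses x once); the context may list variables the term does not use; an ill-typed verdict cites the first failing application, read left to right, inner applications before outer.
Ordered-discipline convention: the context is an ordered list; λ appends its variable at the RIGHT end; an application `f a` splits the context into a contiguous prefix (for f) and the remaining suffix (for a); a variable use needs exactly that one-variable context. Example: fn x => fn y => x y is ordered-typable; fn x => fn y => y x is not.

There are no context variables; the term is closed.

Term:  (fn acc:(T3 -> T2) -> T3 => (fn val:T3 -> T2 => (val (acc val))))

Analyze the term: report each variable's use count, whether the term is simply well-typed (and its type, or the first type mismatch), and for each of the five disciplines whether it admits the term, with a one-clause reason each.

counts: acc (λ-bound): 1×; val (λ-bound): 2×
left-to-right use order: val, acc, val
typing: ✓ — ((T3 -> T2) -> T3) -> (T3 -> T2) -> T2
ordered: ✗ — val ×2 used more than once (contraction)
linear: ✗ — val ×2 used more than once (contraction)
affine: ✗ — val ×2 used more than once (contraction)
relevant: ✓ — at least one use each (acc, val)
unrestricted: ✓ — simply typable at ((T3 -> T2) -> T3) -> (T3 -> T2) -> T2; W, C, E all held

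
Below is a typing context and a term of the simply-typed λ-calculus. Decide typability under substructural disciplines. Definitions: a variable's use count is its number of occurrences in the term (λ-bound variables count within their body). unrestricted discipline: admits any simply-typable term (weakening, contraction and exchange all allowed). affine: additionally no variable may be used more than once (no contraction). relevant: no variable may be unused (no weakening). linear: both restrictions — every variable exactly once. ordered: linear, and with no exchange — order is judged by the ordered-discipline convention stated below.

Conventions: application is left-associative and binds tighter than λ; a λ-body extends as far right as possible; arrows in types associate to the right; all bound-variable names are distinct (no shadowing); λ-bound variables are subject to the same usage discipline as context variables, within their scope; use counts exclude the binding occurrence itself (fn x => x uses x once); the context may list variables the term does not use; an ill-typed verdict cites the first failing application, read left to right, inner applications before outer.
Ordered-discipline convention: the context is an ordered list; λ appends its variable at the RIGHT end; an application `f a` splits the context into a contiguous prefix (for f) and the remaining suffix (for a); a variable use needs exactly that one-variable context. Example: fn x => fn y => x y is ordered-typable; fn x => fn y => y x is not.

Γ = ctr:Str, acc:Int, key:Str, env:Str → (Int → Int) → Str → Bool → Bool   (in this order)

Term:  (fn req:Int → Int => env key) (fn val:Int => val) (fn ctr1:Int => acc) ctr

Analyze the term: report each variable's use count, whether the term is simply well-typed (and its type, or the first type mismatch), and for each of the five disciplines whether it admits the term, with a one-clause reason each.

use counts: ctr=1; acc=1; key=1; env=1; req (λ-bound)=0; val (λ-bound)=1; ctr1 (λ-bound)=0
use order (left to right): env, key, val, acc, ctr
typing: well-typed — term : Bool → Bool
ordered: ✗, req, ctr1 never used (weakening)
linear: ✗, req, ctr1 never used (weakening)
affine: ✓, none of ctr, acc, key, env, req, val, ctr1 used more than once
relevant: ✗, req, ctr1 never used (weakening)
unrestricted: ✓, simply typable at Bool → Bool; W, C, E all held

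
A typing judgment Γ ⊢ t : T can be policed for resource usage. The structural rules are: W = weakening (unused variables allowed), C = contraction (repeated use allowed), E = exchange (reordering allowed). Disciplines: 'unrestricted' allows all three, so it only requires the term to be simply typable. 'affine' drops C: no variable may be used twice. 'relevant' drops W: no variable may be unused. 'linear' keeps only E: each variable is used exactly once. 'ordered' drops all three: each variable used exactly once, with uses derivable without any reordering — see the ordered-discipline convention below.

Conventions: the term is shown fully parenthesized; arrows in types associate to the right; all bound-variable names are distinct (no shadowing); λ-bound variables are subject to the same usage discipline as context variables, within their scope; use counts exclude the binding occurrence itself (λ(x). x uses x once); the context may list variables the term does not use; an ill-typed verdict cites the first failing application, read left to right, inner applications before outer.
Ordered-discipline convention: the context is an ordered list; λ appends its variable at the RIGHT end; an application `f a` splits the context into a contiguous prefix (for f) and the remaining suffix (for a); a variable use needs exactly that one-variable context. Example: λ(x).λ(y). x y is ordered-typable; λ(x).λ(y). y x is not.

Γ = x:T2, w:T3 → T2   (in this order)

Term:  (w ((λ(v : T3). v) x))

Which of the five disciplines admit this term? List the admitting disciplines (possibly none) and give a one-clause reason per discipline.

accepted by: none
use counts: x: 1, w: 1, v (λ-bound): 1
use order (left to right): w, v, x
typing: ill-typed: a function awaiting T3 gets T2
ordered: ✗, not simply typable
linear: ✗, fails simple typing
affine: ✗, a type mismatch blocks all five
relevant: ✗, the type mismatch rejects it
unrestricted: ✗, not simply typable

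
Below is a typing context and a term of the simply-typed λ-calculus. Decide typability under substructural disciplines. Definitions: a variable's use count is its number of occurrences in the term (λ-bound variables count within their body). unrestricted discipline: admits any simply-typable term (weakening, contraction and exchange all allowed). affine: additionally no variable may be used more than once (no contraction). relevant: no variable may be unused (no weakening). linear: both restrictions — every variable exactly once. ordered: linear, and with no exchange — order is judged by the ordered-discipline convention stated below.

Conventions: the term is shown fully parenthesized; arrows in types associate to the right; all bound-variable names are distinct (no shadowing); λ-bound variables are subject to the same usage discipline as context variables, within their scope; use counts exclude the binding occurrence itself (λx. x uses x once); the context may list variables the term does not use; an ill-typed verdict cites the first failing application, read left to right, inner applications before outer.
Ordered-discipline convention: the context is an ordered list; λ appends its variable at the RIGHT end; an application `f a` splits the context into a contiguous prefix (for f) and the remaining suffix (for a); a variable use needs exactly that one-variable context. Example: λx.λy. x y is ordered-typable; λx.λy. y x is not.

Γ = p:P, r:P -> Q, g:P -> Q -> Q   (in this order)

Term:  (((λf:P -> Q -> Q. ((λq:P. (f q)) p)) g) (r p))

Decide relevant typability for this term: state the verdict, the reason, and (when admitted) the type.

yes — p, r, g, f, q: all used, weakening unneeded; term : Q
counts: p: 2, r: 1, g: 1, f [bound]: 1, q [bound]: 1
use order (left to right): f, q, p, g, r, p
typing: the term checks, with type Q
per-discipline verdicts: ordered ✗, linear ✗, affine ✗, relevant ✓, unrestricted ✓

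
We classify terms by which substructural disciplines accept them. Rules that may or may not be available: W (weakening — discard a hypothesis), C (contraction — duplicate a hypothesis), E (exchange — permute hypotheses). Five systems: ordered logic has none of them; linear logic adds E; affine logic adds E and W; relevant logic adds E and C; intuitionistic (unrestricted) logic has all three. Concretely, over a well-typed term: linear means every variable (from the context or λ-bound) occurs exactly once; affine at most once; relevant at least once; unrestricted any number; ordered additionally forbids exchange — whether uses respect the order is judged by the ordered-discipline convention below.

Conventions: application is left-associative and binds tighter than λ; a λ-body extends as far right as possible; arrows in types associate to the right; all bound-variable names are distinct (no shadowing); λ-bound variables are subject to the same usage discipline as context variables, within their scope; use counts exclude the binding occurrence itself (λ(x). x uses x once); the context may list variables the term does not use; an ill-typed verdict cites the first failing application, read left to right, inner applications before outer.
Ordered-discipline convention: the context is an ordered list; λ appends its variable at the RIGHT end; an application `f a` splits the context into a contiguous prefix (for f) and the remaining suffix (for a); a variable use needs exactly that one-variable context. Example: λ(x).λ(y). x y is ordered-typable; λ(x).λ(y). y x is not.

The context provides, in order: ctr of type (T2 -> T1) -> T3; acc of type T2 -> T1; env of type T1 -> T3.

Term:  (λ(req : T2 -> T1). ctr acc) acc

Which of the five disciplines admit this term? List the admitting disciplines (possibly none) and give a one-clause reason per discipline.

admitting disciplines: unrestricted
variable uses: ctr: 1×; acc: 2×; env: 0×; req (bound): 0×
left-to-right use order: ctr, acc, acc
typing: ✓ — T3
ordered: ✗ — repeated use of acc ×2; env, req never used (weakening)
linear: ✗ — repeated use of acc ×2; env, req never used (weakening)
affine: ✗ — repeated use of acc ×2
relevant: ✗ — env, req never used (weakening)
unrestricted: ✓ — well-typed at T3; no restrictions here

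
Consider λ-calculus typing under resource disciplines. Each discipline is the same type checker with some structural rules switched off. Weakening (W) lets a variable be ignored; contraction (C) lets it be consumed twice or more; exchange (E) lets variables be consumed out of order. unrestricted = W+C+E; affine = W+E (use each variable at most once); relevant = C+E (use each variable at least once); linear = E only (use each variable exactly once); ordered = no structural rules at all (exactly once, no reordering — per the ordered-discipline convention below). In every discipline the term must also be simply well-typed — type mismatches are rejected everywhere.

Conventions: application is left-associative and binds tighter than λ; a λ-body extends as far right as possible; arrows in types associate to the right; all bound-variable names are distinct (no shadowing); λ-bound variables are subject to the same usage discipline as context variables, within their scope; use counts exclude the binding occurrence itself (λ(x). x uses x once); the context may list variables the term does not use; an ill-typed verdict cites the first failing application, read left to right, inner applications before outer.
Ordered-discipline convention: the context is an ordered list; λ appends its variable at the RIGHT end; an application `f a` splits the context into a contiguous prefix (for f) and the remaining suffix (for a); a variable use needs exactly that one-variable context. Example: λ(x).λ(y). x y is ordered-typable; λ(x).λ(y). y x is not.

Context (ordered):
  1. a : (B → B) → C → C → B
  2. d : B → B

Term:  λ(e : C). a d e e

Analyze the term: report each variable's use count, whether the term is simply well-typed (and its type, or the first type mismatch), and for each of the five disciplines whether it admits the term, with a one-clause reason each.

use counts: a ×1, d ×1, e (λ-bound) ×2
uses in reading order: a, d, e, e
typing: the term checks, with type C → B
ordered: ✗, repeated use of e ×2
linear: ✗, repeated use of e ×2
affine: ✗, repeated use of e ×2
relevant: ✓, none of a, d, e goes unused
unrestricted: ✓, simply typable at C → B; W, C, E all held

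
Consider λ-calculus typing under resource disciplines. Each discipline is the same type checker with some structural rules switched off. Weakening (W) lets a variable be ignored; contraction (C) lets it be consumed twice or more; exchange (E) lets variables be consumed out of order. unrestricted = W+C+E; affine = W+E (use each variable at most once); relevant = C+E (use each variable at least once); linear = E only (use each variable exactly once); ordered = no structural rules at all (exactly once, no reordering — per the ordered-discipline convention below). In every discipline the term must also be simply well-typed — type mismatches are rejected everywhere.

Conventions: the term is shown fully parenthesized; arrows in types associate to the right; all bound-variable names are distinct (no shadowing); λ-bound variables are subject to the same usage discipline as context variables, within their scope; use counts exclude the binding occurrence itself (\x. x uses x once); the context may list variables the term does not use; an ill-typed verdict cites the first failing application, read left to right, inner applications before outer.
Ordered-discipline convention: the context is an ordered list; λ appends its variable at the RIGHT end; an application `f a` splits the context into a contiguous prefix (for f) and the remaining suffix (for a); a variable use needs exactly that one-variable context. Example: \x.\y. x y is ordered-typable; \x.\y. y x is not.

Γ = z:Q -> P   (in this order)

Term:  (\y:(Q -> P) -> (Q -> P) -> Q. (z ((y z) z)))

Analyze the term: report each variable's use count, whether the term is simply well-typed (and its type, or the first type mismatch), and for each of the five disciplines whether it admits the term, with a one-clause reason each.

usage: z: 3, y (λ-bound): 1
uses in reading order: z, y, z, z
typing: the term checks, with type ((Q -> P) -> (Q -> P) -> Q) -> P
ordered ✗ (z ×3 used more than once (contraction))
linear ✗ (z ×3 used more than once (contraction))
affine ✗ (z ×3 used more than once (contraction))
relevant ✓ (z, y: all used, weakening unneeded)
unrestricted ✓ (simply typable at ((Q -> P) -> (Q -> P) -> Q) -> P; W, C, E all held)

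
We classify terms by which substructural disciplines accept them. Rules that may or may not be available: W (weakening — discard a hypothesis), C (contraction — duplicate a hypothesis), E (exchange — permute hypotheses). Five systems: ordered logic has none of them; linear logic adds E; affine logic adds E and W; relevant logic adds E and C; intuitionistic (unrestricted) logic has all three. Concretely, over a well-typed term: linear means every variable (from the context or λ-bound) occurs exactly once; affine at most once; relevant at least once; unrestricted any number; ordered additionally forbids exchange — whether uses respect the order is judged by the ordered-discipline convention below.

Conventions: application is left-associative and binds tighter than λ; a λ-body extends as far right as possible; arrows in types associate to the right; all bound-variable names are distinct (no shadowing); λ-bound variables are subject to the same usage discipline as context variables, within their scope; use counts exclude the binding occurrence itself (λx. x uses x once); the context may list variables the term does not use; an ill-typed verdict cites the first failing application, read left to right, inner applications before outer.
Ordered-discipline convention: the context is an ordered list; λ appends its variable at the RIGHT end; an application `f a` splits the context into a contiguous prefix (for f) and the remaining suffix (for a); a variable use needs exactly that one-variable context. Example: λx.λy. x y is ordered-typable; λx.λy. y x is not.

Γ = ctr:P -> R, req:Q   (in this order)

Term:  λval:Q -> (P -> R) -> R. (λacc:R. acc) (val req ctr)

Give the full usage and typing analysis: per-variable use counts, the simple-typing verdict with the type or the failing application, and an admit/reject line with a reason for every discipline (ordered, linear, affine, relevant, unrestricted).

use counts: ctr ×1, req ×1, val (λ-bound) ×1, acc (λ-bound) ×1
use order (left to right): acc, val, req, ctr
typing: ✓ — (Q -> (P -> R) -> R) -> R
ordered: ✗, no contiguous prefix/suffix split fits acc, val, req, ctr
linear: ✓, each of ctr, req, val, acc used exactly once
affine: ✓, no duplicate uses among ctr, req, val, acc
relevant: ✓, none of ctr, req, val, acc goes unused
unrestricted: ✓, well-typed at (Q -> (P -> R) -> R) -> R; no restrictions here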